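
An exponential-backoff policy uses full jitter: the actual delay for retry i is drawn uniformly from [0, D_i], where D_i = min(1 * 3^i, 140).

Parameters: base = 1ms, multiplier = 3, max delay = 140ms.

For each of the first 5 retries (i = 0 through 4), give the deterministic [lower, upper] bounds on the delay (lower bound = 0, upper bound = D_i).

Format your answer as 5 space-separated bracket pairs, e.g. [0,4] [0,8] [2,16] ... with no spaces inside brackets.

Answer: [0,1] [0,3] [0,9] [0,27] [0,81]

Derivation:
Computing bounds per retry:
  i=0: D_i=min(1*3^0,140)=1, bounds=[0,1]
  i=1: D_i=min(1*3^1,140)=3, bounds=[0,3]
  i=2: D_i=min(1*3^2,140)=9, bounds=[0,9]
  i=3: D_i=min(1*3^3,140)=27, bounds=[0,27]
  i=4: D_i=min(1*3^4,140)=81, bounds=[0,81]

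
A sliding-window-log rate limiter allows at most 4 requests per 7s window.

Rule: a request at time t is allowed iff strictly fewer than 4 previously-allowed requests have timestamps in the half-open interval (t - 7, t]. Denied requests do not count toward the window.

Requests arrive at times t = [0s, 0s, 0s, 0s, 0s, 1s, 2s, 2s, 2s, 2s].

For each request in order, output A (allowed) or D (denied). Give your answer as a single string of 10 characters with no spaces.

Tracking allowed requests in the window:
  req#1 t=0s: ALLOW
  req#2 t=0s: ALLOW
  req#3 t=0s: ALLOW
  req#4 t=0s: ALLOW
  req#5 t=0s: DENY
  req#6 t=1s: DENY
  req#7 t=2s: DENY
  req#8 t=2s: DENY
  req#9 t=2s: DENY
  req#10 t=2s: DENY

Answer: AAAADDDDDD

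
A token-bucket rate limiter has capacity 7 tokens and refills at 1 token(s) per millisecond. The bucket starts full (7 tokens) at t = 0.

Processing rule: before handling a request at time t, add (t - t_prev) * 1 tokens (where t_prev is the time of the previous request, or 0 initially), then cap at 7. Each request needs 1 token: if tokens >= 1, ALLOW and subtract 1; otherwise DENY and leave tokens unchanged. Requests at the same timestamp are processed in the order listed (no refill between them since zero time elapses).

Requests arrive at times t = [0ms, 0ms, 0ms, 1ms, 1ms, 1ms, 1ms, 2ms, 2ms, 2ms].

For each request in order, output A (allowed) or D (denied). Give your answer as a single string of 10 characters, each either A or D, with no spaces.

Answer: AAAAAAAAAD

Derivation:
Simulating step by step:
  req#1 t=0ms: ALLOW
  req#2 t=0ms: ALLOW
  req#3 t=0ms: ALLOW
  req#4 t=1ms: ALLOW
  req#5 t=1ms: ALLOW
  req#6 t=1ms: ALLOW
  req#7 t=1ms: ALLOW
  req#8 t=2ms: ALLOW
  req#9 t=2ms: ALLOW
  req#10 t=2ms: DENY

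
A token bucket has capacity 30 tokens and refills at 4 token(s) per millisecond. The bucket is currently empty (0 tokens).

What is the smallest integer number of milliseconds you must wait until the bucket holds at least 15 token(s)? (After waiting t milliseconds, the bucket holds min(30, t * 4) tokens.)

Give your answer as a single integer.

Answer: 4

Derivation:
Need t * 4 >= 15, so t >= 15/4.
Smallest integer t = ceil(15/4) = 4.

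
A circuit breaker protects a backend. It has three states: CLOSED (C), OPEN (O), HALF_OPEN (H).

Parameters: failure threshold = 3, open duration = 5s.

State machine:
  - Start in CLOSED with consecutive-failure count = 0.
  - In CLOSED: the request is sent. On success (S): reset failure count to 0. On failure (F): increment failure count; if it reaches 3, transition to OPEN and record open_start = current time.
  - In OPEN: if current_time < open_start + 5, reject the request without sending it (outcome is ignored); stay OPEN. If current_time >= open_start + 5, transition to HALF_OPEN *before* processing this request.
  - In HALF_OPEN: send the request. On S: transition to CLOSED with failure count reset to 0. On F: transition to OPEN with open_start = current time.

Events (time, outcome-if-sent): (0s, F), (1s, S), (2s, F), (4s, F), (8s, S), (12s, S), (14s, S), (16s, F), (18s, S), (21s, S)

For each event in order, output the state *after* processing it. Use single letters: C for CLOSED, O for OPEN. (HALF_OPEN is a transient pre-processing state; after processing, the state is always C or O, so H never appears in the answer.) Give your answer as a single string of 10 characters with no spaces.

State after each event:
  event#1 t=0s outcome=F: state=CLOSED
  event#2 t=1s outcome=S: state=CLOSED
  event#3 t=2s outcome=F: state=CLOSED
  event#4 t=4s outcome=F: state=CLOSED
  event#5 t=8s outcome=S: state=CLOSED
  event#6 t=12s outcome=S: state=CLOSED
  event#7 t=14s outcome=S: state=CLOSED
  event#8 t=16s outcome=F: state=CLOSED
  event#9 t=18s outcome=S: state=CLOSED
  event#10 t=21s outcome=S: state=CLOSED

Answer: CCCCCCCCCC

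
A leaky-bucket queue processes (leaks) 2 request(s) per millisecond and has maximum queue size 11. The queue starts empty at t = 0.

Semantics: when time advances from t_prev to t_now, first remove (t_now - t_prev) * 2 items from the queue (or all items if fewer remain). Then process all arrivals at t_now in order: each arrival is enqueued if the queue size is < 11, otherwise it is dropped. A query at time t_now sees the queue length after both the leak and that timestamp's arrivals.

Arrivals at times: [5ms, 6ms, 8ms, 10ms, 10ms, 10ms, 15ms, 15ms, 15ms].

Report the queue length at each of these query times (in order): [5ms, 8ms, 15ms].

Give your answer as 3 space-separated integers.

Answer: 1 1 3

Derivation:
Queue lengths at query times:
  query t=5ms: backlog = 1
  query t=8ms: backlog = 1
  query t=15ms: backlog = 3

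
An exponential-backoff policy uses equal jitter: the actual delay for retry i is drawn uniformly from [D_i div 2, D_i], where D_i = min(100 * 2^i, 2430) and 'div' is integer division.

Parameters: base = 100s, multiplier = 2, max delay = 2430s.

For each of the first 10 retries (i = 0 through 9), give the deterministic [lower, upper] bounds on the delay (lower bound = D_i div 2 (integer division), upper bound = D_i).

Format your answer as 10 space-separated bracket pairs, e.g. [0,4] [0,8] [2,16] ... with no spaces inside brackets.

Answer: [50,100] [100,200] [200,400] [400,800] [800,1600] [1215,2430] [1215,2430] [1215,2430] [1215,2430] [1215,2430]

Derivation:
Computing bounds per retry:
  i=0: D_i=min(100*2^0,2430)=100, bounds=[50,100]
  i=1: D_i=min(100*2^1,2430)=200, bounds=[100,200]
  i=2: D_i=min(100*2^2,2430)=400, bounds=[200,400]
  i=3: D_i=min(100*2^3,2430)=800, bounds=[400,800]
  i=4: D_i=min(100*2^4,2430)=1600, bounds=[800,1600]
  i=5: D_i=min(100*2^5,2430)=2430, bounds=[1215,2430]
  i=6: D_i=min(100*2^6,2430)=2430, bounds=[1215,2430]
  i=7: D_i=min(100*2^7,2430)=2430, bounds=[1215,2430]
  i=8: D_i=min(100*2^8,2430)=2430, bounds=[1215,2430]
  i=9: D_i=min(100*2^9,2430)=2430, bounds=[1215,2430]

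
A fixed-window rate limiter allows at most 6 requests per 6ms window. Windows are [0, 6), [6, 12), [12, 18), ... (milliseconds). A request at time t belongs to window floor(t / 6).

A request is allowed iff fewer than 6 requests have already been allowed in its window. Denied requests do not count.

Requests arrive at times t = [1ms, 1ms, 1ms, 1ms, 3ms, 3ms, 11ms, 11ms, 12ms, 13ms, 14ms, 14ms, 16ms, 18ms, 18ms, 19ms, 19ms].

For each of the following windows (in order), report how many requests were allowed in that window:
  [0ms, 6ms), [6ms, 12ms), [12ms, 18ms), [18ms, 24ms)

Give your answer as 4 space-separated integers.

Answer: 6 2 5 4

Derivation:
Processing requests:
  req#1 t=1ms (window 0): ALLOW
  req#2 t=1ms (window 0): ALLOW
  req#3 t=1ms (window 0): ALLOW
  req#4 t=1ms (window 0): ALLOW
  req#5 t=3ms (window 0): ALLOW
  req#6 t=3ms (window 0): ALLOW
  req#7 t=11ms (window 1): ALLOW
  req#8 t=11ms (window 1): ALLOW
  req#9 t=12ms (window 2): ALLOW
  req#10 t=13ms (window 2): ALLOW
  req#11 t=14ms (window 2): ALLOW
  req#12 t=14ms (window 2): ALLOW
  req#13 t=16ms (window 2): ALLOW
  req#14 t=18ms (window 3): ALLOW
  req#15 t=18ms (window 3): ALLOW
  req#16 t=19ms (window 3): ALLOW
  req#17 t=19ms (window 3): ALLOW

Allowed counts by window: 6 2 5 4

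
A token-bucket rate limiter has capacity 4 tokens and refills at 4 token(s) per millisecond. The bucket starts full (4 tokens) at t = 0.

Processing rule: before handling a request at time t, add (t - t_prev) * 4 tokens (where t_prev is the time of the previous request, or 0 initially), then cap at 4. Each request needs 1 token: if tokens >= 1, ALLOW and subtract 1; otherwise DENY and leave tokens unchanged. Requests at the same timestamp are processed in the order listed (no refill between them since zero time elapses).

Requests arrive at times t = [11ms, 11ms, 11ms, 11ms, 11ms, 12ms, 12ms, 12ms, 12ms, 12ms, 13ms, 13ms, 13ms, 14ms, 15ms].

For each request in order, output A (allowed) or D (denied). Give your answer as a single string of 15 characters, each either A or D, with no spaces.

Simulating step by step:
  req#1 t=11ms: ALLOW
  req#2 t=11ms: ALLOW
  req#3 t=11ms: ALLOW
  req#4 t=11ms: ALLOW
  req#5 t=11ms: DENY
  req#6 t=12ms: ALLOW
  req#7 t=12ms: ALLOW
  req#8 t=12ms: ALLOW
  req#9 t=12ms: ALLOW
  req#10 t=12ms: DENY
  req#11 t=13ms: ALLOW
  req#12 t=13ms: ALLOW
  req#13 t=13ms: ALLOW
  req#14 t=14ms: ALLOW
  req#15 t=15ms: ALLOW

Answer: AAAADAAAADAAAAA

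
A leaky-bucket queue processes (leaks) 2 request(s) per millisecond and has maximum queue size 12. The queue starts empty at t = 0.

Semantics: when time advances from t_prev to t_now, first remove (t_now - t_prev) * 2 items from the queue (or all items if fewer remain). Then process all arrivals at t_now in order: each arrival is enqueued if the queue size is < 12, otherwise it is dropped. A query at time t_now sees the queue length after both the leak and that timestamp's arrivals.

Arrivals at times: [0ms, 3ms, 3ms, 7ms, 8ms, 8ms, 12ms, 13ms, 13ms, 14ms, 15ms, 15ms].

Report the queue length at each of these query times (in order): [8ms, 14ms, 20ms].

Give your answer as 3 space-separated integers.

Queue lengths at query times:
  query t=8ms: backlog = 2
  query t=14ms: backlog = 1
  query t=20ms: backlog = 0

Answer: 2 1 0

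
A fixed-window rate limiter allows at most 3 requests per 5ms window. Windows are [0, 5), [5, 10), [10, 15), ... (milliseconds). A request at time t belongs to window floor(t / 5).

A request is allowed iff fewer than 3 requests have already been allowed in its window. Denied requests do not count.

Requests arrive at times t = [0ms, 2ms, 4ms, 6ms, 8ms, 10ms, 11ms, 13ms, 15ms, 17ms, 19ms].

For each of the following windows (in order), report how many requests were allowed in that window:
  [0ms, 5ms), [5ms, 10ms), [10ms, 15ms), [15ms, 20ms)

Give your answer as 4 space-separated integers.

Answer: 3 2 3 3

Derivation:
Processing requests:
  req#1 t=0ms (window 0): ALLOW
  req#2 t=2ms (window 0): ALLOW
  req#3 t=4ms (window 0): ALLOW
  req#4 t=6ms (window 1): ALLOW
  req#5 t=8ms (window 1): ALLOW
  req#6 t=10ms (window 2): ALLOW
  req#7 t=11ms (window 2): ALLOW
  req#8 t=13ms (window 2): ALLOW
  req#9 t=15ms (window 3): ALLOW
  req#10 t=17ms (window 3): ALLOW
  req#11 t=19ms (window 3): ALLOW

Allowed counts by window: 3 2 3 3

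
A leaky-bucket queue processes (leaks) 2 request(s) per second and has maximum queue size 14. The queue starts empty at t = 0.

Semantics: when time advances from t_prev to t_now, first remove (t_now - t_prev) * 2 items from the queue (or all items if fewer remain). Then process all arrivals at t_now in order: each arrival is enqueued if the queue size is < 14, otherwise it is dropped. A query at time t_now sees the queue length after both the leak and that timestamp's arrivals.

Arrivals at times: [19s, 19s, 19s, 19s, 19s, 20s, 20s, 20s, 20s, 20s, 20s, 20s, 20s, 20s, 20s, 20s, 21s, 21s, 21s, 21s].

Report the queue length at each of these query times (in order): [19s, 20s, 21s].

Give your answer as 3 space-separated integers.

Answer: 5 14 14

Derivation:
Queue lengths at query times:
  query t=19s: backlog = 5
  query t=20s: backlog = 14
  query t=21s: backlog = 14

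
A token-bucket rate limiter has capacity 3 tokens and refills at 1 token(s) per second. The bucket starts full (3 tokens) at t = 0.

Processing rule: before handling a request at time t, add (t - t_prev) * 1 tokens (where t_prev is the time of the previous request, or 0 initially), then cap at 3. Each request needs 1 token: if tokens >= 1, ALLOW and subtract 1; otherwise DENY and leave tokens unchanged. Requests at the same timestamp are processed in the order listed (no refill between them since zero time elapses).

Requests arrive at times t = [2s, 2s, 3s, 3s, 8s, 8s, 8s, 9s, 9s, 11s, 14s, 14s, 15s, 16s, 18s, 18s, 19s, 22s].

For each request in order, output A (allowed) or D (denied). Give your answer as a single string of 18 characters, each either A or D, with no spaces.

Answer: AAAAAAAADAAAAAAAAA

Derivation:
Simulating step by step:
  req#1 t=2s: ALLOW
  req#2 t=2s: ALLOW
  req#3 t=3s: ALLOW
  req#4 t=3s: ALLOW
  req#5 t=8s: ALLOW
  req#6 t=8s: ALLOW
  req#7 t=8s: ALLOW
  req#8 t=9s: ALLOW
  req#9 t=9s: DENY
  req#10 t=11s: ALLOW
  req#11 t=14s: ALLOW
  req#12 t=14s: ALLOW
  req#13 t=15s: ALLOW
  req#14 t=16s: ALLOW
  req#15 t=18s: ALLOW
  req#16 t=18s: ALLOW
  req#17 t=19s: ALLOW
  req#18 t=22s: ALLOW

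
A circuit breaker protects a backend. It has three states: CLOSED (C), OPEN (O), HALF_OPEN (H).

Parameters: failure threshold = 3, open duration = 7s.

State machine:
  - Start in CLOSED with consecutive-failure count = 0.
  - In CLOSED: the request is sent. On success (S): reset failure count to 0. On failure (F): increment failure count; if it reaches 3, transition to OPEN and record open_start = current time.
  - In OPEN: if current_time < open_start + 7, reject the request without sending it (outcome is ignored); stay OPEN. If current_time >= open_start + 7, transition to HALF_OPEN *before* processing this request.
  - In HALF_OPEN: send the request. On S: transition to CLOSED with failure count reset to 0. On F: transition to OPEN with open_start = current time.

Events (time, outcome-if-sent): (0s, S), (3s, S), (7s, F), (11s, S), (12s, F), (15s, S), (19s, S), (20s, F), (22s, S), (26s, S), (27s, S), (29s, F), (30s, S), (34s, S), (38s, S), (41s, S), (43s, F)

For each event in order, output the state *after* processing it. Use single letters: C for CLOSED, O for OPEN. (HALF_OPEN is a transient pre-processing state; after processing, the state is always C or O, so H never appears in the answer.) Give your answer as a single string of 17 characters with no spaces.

State after each event:
  event#1 t=0s outcome=S: state=CLOSED
  event#2 t=3s outcome=S: state=CLOSED
  event#3 t=7s outcome=F: state=CLOSED
  event#4 t=11s outcome=S: state=CLOSED
  event#5 t=12s outcome=F: state=CLOSED
  event#6 t=15s outcome=S: state=CLOSED
  event#7 t=19s outcome=S: state=CLOSED
  event#8 t=20s outcome=F: state=CLOSED
  event#9 t=22s outcome=S: state=CLOSED
  event#10 t=26s outcome=S: state=CLOSED
  event#11 t=27s outcome=S: state=CLOSED
  event#12 t=29s outcome=F: state=CLOSED
  event#13 t=30s outcome=S: state=CLOSED
  event#14 t=34s outcome=S: state=CLOSED
  event#15 t=38s outcome=S: state=CLOSED
  event#16 t=41s outcome=S: state=CLOSED
  event#17 t=43s outcome=F: state=CLOSED

Answer: CCCCCCCCCCCCCCCCC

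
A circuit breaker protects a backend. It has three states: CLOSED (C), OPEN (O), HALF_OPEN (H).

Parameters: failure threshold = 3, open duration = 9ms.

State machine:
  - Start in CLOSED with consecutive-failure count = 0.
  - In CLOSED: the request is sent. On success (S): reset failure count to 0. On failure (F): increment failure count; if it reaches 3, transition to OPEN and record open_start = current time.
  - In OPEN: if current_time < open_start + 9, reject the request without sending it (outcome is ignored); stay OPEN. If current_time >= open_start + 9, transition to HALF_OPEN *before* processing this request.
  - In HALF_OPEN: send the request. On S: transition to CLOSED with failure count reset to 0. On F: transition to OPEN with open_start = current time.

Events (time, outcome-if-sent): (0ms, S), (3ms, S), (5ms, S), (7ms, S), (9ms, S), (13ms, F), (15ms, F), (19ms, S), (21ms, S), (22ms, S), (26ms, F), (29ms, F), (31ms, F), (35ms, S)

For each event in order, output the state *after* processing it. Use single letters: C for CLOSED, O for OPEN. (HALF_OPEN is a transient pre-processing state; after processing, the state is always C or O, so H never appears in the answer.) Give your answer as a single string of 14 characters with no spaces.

Answer: CCCCCCCCCCCCOO

Derivation:
State after each event:
  event#1 t=0ms outcome=S: state=CLOSED
  event#2 t=3ms outcome=S: state=CLOSED
  event#3 t=5ms outcome=S: state=CLOSED
  event#4 t=7ms outcome=S: state=CLOSED
  event#5 t=9ms outcome=S: state=CLOSED
  event#6 t=13ms outcome=F: state=CLOSED
  event#7 t=15ms outcome=F: state=CLOSED
  event#8 t=19ms outcome=S: state=CLOSED
  event#9 t=21ms outcome=S: state=CLOSED
  event#10 t=22ms outcome=S: state=CLOSED
  event#11 t=26ms outcome=F: state=CLOSED
  event#12 t=29ms outcome=F: state=CLOSED
  event#13 t=31ms outcome=F: state=OPEN
  event#14 t=35ms outcome=S: state=OPEN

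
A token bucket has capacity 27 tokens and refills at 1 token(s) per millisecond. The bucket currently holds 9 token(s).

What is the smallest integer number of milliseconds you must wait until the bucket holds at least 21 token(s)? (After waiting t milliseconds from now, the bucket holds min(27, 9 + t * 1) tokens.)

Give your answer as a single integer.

Answer: 12

Derivation:
Need 9 + t * 1 >= 21, so t >= 12/1.
Smallest integer t = ceil(12/1) = 12.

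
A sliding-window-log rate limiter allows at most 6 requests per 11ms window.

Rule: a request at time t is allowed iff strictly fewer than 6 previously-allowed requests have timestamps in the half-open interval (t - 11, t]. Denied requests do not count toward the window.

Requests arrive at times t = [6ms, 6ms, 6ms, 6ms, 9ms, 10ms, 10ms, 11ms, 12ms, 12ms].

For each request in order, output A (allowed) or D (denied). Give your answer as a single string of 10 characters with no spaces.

Answer: AAAAAADDDD

Derivation:
Tracking allowed requests in the window:
  req#1 t=6ms: ALLOW
  req#2 t=6ms: ALLOW
  req#3 t=6ms: ALLOW
  req#4 t=6ms: ALLOW
  req#5 t=9ms: ALLOW
  req#6 t=10ms: ALLOW
  req#7 t=10ms: DENY
  req#8 t=11ms: DENY
  req#9 t=12ms: DENY
  req#10 t=12ms: DENY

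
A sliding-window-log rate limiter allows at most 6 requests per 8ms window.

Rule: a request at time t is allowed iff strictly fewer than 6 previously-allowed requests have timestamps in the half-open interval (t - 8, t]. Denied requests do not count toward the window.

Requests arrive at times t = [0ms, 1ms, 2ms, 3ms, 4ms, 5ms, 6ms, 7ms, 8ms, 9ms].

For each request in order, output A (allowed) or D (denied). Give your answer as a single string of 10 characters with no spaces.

Tracking allowed requests in the window:
  req#1 t=0ms: ALLOW
  req#2 t=1ms: ALLOW
  req#3 t=2ms: ALLOW
  req#4 t=3ms: ALLOW
  req#5 t=4ms: ALLOW
  req#6 t=5ms: ALLOW
  req#7 t=6ms: DENY
  req#8 t=7ms: DENY
  req#9 t=8ms: ALLOW
  req#10 t=9ms: ALLOW

Answer: AAAAAADDAA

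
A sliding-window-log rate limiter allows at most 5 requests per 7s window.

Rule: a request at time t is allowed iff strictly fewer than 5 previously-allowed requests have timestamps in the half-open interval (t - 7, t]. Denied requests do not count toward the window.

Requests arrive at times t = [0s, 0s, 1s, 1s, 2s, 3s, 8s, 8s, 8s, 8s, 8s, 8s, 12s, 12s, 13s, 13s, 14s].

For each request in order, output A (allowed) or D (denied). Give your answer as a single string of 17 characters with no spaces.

Answer: AAAAADAAAADDADDDD

Derivation:
Tracking allowed requests in the window:
  req#1 t=0s: ALLOW
  req#2 t=0s: ALLOW
  req#3 t=1s: ALLOW
  req#4 t=1s: ALLOW
  req#5 t=2s: ALLOW
  req#6 t=3s: DENY
  req#7 t=8s: ALLOW
  req#8 t=8s: ALLOW
  req#9 t=8s: ALLOW
  req#10 t=8s: ALLOW
  req#11 t=8s: DENY
  req#12 t=8s: DENY
  req#13 t=12s: ALLOW
  req#14 t=12s: DENY
  req#15 t=13s: DENY
  req#16 t=13s: DENY
  req#17 t=14s: DENY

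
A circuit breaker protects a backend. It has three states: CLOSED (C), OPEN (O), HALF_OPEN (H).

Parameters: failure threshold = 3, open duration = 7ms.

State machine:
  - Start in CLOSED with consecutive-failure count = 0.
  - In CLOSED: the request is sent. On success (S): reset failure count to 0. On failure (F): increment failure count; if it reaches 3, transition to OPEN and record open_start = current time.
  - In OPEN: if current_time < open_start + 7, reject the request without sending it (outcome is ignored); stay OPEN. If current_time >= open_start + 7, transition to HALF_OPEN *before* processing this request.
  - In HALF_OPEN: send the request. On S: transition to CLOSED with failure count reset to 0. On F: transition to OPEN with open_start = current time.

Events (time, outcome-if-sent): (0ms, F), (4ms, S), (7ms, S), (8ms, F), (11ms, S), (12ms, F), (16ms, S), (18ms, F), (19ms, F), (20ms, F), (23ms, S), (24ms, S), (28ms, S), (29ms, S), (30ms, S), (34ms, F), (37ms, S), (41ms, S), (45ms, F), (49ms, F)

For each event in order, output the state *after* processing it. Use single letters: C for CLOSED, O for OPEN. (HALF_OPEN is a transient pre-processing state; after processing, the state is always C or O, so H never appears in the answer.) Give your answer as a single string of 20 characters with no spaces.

State after each event:
  event#1 t=0ms outcome=F: state=CLOSED
  event#2 t=4ms outcome=S: state=CLOSED
  event#3 t=7ms outcome=S: state=CLOSED
  event#4 t=8ms outcome=F: state=CLOSED
  event#5 t=11ms outcome=S: state=CLOSED
  event#6 t=12ms outcome=F: state=CLOSED
  event#7 t=16ms outcome=S: state=CLOSED
  event#8 t=18ms outcome=F: state=CLOSED
  event#9 t=19ms outcome=F: state=CLOSED
  event#10 t=20ms outcome=F: state=OPEN
  event#11 t=23ms outcome=S: state=OPEN
  event#12 t=24ms outcome=S: state=OPEN
  event#13 t=28ms outcome=S: state=CLOSED
  event#14 t=29ms outcome=S: state=CLOSED
  event#15 t=30ms outcome=S: state=CLOSED
  event#16 t=34ms outcome=F: state=CLOSED
  event#17 t=37ms outcome=S: state=CLOSED
  event#18 t=41ms outcome=S: state=CLOSED
  event#19 t=45ms outcome=F: state=CLOSED
  event#20 t=49ms outcome=F: state=CLOSED

Answer: CCCCCCCCCOOOCCCCCCCC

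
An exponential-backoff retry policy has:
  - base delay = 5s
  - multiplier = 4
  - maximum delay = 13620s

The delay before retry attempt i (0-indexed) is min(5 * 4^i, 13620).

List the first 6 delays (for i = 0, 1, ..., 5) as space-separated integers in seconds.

Answer: 5 20 80 320 1280 5120

Derivation:
Computing each delay:
  i=0: min(5*4^0, 13620) = 5
  i=1: min(5*4^1, 13620) = 20
  i=2: min(5*4^2, 13620) = 80
  i=3: min(5*4^3, 13620) = 320
  i=4: min(5*4^4, 13620) = 1280
  i=5: min(5*4^5, 13620) = 5120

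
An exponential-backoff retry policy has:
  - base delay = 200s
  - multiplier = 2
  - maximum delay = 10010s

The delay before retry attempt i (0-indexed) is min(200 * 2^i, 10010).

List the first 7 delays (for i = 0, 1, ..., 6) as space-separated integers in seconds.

Computing each delay:
  i=0: min(200*2^0, 10010) = 200
  i=1: min(200*2^1, 10010) = 400
  i=2: min(200*2^2, 10010) = 800
  i=3: min(200*2^3, 10010) = 1600
  i=4: min(200*2^4, 10010) = 3200
  i=5: min(200*2^5, 10010) = 6400
  i=6: min(200*2^6, 10010) = 10010

Answer: 200 400 800 1600 3200 6400 10010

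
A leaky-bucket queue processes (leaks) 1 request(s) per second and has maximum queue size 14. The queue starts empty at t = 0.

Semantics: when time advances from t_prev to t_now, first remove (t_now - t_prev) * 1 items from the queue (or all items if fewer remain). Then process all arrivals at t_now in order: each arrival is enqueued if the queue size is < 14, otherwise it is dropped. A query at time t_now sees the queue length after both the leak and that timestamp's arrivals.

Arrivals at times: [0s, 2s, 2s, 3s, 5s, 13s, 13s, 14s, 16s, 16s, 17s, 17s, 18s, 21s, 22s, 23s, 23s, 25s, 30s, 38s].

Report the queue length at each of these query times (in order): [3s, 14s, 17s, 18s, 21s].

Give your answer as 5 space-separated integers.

Queue lengths at query times:
  query t=3s: backlog = 2
  query t=14s: backlog = 2
  query t=17s: backlog = 3
  query t=18s: backlog = 3
  query t=21s: backlog = 1

Answer: 2 2 3 3 1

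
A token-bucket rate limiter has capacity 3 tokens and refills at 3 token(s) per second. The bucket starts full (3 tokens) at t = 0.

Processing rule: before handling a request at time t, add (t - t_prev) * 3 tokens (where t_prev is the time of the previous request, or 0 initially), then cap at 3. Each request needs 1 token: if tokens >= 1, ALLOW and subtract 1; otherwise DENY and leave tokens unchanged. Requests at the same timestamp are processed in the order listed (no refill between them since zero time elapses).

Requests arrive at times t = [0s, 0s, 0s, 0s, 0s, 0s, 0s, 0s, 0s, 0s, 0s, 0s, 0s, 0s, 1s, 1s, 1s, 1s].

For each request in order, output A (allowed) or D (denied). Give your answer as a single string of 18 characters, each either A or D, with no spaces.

Simulating step by step:
  req#1 t=0s: ALLOW
  req#2 t=0s: ALLOW
  req#3 t=0s: ALLOW
  req#4 t=0s: DENY
  req#5 t=0s: DENY
  req#6 t=0s: DENY
  req#7 t=0s: DENY
  req#8 t=0s: DENY
  req#9 t=0s: DENY
  req#10 t=0s: DENY
  req#11 t=0s: DENY
  req#12 t=0s: DENY
  req#13 t=0s: DENY
  req#14 t=0s: DENY
  req#15 t=1s: ALLOW
  req#16 t=1s: ALLOW
  req#17 t=1s: ALLOW
  req#18 t=1s: DENY

Answer: AAADDDDDDDDDDDAAAD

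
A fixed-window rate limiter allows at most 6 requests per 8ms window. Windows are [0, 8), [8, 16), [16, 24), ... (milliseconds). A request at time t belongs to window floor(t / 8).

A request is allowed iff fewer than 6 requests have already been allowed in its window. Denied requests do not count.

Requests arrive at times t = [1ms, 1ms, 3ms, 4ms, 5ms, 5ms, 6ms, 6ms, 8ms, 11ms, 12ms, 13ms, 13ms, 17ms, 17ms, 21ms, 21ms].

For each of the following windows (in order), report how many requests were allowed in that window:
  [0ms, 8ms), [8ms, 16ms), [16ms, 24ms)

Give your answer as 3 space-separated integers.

Processing requests:
  req#1 t=1ms (window 0): ALLOW
  req#2 t=1ms (window 0): ALLOW
  req#3 t=3ms (window 0): ALLOW
  req#4 t=4ms (window 0): ALLOW
  req#5 t=5ms (window 0): ALLOW
  req#6 t=5ms (window 0): ALLOW
  req#7 t=6ms (window 0): DENY
  req#8 t=6ms (window 0): DENY
  req#9 t=8ms (window 1): ALLOW
  req#10 t=11ms (window 1): ALLOW
  req#11 t=12ms (window 1): ALLOW
  req#12 t=13ms (window 1): ALLOW
  req#13 t=13ms (window 1): ALLOW
  req#14 t=17ms (window 2): ALLOW
  req#15 t=17ms (window 2): ALLOW
  req#16 t=21ms (window 2): ALLOW
  req#17 t=21ms (window 2): ALLOW

Allowed counts by window: 6 5 4

Answer: 6 5 4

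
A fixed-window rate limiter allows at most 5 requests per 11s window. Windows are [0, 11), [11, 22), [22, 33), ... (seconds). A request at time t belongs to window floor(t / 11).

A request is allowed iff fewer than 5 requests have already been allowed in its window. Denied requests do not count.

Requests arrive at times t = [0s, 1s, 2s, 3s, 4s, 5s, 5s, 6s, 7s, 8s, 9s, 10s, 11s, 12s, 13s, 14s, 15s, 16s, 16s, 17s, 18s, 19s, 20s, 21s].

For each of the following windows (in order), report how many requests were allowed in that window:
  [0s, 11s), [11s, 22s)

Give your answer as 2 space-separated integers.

Processing requests:
  req#1 t=0s (window 0): ALLOW
  req#2 t=1s (window 0): ALLOW
  req#3 t=2s (window 0): ALLOW
  req#4 t=3s (window 0): ALLOW
  req#5 t=4s (window 0): ALLOW
  req#6 t=5s (window 0): DENY
  req#7 t=5s (window 0): DENY
  req#8 t=6s (window 0): DENY
  req#9 t=7s (window 0): DENY
  req#10 t=8s (window 0): DENY
  req#11 t=9s (window 0): DENY
  req#12 t=10s (window 0): DENY
  req#13 t=11s (window 1): ALLOW
  req#14 t=12s (window 1): ALLOW
  req#15 t=13s (window 1): ALLOW
  req#16 t=14s (window 1): ALLOW
  req#17 t=15s (window 1): ALLOW
  req#18 t=16s (window 1): DENY
  req#19 t=16s (window 1): DENY
  req#20 t=17s (window 1): DENY
  req#21 t=18s (window 1): DENY
  req#22 t=19s (window 1): DENY
  req#23 t=20s (window 1): DENY
  req#24 t=21s (window 1): DENY

Allowed counts by window: 5 5

Answer: 5 5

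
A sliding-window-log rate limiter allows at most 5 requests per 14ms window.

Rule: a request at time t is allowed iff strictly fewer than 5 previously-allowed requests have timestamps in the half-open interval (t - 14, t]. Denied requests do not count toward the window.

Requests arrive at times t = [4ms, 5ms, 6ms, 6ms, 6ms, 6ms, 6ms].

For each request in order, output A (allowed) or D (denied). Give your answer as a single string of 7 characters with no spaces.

Tracking allowed requests in the window:
  req#1 t=4ms: ALLOW
  req#2 t=5ms: ALLOW
  req#3 t=6ms: ALLOW
  req#4 t=6ms: ALLOW
  req#5 t=6ms: ALLOW
  req#6 t=6ms: DENY
  req#7 t=6ms: DENY

Answer: AAAAADD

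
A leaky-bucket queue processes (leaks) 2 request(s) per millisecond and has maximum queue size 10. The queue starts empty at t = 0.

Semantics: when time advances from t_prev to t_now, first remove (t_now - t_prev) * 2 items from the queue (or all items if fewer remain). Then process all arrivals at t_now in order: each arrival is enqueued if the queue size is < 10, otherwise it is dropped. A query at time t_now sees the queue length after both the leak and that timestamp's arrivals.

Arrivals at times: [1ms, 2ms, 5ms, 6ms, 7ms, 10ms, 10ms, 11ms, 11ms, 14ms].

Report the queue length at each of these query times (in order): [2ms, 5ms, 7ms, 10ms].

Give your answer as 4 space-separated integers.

Queue lengths at query times:
  query t=2ms: backlog = 1
  query t=5ms: backlog = 1
  query t=7ms: backlog = 1
  query t=10ms: backlog = 2

Answer: 1 1 1 2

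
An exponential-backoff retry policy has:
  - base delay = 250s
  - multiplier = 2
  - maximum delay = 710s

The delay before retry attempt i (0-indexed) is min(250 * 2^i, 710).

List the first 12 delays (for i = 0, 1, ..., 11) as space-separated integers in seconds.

Computing each delay:
  i=0: min(250*2^0, 710) = 250
  i=1: min(250*2^1, 710) = 500
  i=2: min(250*2^2, 710) = 710
  i=3: min(250*2^3, 710) = 710
  i=4: min(250*2^4, 710) = 710
  i=5: min(250*2^5, 710) = 710
  i=6: min(250*2^6, 710) = 710
  i=7: min(250*2^7, 710) = 710
  i=8: min(250*2^8, 710) = 710
  i=9: min(250*2^9, 710) = 710
  i=10: min(250*2^10, 710) = 710
  i=11: min(250*2^11, 710) = 710

Answer: 250 500 710 710 710 710 710 710 710 710 710 710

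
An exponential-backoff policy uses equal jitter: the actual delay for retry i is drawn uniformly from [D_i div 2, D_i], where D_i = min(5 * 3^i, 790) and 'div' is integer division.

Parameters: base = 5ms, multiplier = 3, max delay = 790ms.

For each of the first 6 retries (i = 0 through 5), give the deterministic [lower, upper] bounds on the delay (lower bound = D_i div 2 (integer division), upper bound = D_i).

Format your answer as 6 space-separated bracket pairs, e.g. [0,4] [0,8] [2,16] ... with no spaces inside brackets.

Computing bounds per retry:
  i=0: D_i=min(5*3^0,790)=5, bounds=[2,5]
  i=1: D_i=min(5*3^1,790)=15, bounds=[7,15]
  i=2: D_i=min(5*3^2,790)=45, bounds=[22,45]
  i=3: D_i=min(5*3^3,790)=135, bounds=[67,135]
  i=4: D_i=min(5*3^4,790)=405, bounds=[202,405]
  i=5: D_i=min(5*3^5,790)=790, bounds=[395,790]

Answer: [2,5] [7,15] [22,45] [67,135] [202,405] [395,790]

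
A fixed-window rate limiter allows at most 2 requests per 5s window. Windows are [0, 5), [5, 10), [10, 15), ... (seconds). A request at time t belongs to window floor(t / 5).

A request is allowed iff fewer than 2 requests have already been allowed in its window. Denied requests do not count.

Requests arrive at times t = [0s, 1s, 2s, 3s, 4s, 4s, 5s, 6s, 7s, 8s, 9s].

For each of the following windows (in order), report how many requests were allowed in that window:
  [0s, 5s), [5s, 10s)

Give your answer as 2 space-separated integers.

Answer: 2 2

Derivation:
Processing requests:
  req#1 t=0s (window 0): ALLOW
  req#2 t=1s (window 0): ALLOW
  req#3 t=2s (window 0): DENY
  req#4 t=3s (window 0): DENY
  req#5 t=4s (window 0): DENY
  req#6 t=4s (window 0): DENY
  req#7 t=5s (window 1): ALLOW
  req#8 t=6s (window 1): ALLOW
  req#9 t=7s (window 1): DENY
  req#10 t=8s (window 1): DENY
  req#11 t=9s (window 1): DENY

Allowed counts by window: 2 2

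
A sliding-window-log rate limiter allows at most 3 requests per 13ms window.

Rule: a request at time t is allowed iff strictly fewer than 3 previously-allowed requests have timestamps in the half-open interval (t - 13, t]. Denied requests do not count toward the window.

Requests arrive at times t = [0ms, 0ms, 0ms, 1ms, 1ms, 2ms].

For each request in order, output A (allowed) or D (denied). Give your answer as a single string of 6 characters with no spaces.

Answer: AAADDD

Derivation:
Tracking allowed requests in the window:
  req#1 t=0ms: ALLOW
  req#2 t=0ms: ALLOW
  req#3 t=0ms: ALLOW
  req#4 t=1ms: DENY
  req#5 t=1ms: DENY
  req#6 t=2ms: DENY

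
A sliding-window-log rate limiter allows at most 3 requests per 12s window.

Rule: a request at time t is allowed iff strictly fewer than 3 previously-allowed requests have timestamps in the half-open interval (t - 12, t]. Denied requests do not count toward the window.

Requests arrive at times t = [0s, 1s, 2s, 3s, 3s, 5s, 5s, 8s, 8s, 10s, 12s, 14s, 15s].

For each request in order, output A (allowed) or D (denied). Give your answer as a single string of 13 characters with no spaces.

Answer: AAADDDDDDDAAA

Derivation:
Tracking allowed requests in the window:
  req#1 t=0s: ALLOW
  req#2 t=1s: ALLOW
  req#3 t=2s: ALLOW
  req#4 t=3s: DENY
  req#5 t=3s: DENY
  req#6 t=5s: DENY
  req#7 t=5s: DENY
  req#8 t=8s: DENY
  req#9 t=8s: DENY
  req#10 t=10s: DENY
  req#11 t=12s: ALLOW
  req#12 t=14s: ALLOW
  req#13 t=15s: ALLOW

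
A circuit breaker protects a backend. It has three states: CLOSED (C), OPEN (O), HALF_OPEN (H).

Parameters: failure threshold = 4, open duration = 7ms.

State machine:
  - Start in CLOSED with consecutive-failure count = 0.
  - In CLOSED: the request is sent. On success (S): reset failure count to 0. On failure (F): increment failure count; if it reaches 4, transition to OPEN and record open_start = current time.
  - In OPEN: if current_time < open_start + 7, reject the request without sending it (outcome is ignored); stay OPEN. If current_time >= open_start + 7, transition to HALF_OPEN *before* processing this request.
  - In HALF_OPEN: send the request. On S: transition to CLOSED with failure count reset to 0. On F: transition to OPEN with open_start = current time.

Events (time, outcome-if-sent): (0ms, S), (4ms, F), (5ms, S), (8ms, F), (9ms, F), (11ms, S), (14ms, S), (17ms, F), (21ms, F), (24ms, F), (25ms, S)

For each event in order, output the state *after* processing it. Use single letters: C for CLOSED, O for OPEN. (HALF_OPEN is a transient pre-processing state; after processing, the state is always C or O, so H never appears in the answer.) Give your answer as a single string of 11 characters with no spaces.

State after each event:
  event#1 t=0ms outcome=S: state=CLOSED
  event#2 t=4ms outcome=F: state=CLOSED
  event#3 t=5ms outcome=S: state=CLOSED
  event#4 t=8ms outcome=F: state=CLOSED
  event#5 t=9ms outcome=F: state=CLOSED
  event#6 t=11ms outcome=S: state=CLOSED
  event#7 t=14ms outcome=S: state=CLOSED
  event#8 t=17ms outcome=F: state=CLOSED
  event#9 t=21ms outcome=F: state=CLOSED
  event#10 t=24ms outcome=F: state=CLOSED
  event#11 t=25ms outcome=S: state=CLOSED

Answer: CCCCCCCCCCC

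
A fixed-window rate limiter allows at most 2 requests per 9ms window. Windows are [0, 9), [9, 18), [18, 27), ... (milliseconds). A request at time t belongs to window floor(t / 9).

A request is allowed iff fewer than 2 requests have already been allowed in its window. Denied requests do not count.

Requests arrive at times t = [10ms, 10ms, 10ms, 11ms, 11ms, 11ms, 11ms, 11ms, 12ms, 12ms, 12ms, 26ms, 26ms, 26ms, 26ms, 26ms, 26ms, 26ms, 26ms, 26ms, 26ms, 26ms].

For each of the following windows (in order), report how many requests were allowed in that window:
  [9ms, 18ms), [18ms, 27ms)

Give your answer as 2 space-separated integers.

Processing requests:
  req#1 t=10ms (window 1): ALLOW
  req#2 t=10ms (window 1): ALLOW
  req#3 t=10ms (window 1): DENY
  req#4 t=11ms (window 1): DENY
  req#5 t=11ms (window 1): DENY
  req#6 t=11ms (window 1): DENY
  req#7 t=11ms (window 1): DENY
  req#8 t=11ms (window 1): DENY
  req#9 t=12ms (window 1): DENY
  req#10 t=12ms (window 1): DENY
  req#11 t=12ms (window 1): DENY
  req#12 t=26ms (window 2): ALLOW
  req#13 t=26ms (window 2): ALLOW
  req#14 t=26ms (window 2): DENY
  req#15 t=26ms (window 2): DENY
  req#16 t=26ms (window 2): DENY
  req#17 t=26ms (window 2): DENY
  req#18 t=26ms (window 2): DENY
  req#19 t=26ms (window 2): DENY
  req#20 t=26ms (window 2): DENY
  req#21 t=26ms (window 2): DENY
  req#22 t=26ms (window 2): DENY

Allowed counts by window: 2 2

Answer: 2 2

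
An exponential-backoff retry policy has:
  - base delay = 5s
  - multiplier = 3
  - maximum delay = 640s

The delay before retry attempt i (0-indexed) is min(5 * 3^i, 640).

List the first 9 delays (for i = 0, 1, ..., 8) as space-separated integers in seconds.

Computing each delay:
  i=0: min(5*3^0, 640) = 5
  i=1: min(5*3^1, 640) = 15
  i=2: min(5*3^2, 640) = 45
  i=3: min(5*3^3, 640) = 135
  i=4: min(5*3^4, 640) = 405
  i=5: min(5*3^5, 640) = 640
  i=6: min(5*3^6, 640) = 640
  i=7: min(5*3^7, 640) = 640
  i=8: min(5*3^8, 640) = 640

Answer: 5 15 45 135 405 640 640 640 640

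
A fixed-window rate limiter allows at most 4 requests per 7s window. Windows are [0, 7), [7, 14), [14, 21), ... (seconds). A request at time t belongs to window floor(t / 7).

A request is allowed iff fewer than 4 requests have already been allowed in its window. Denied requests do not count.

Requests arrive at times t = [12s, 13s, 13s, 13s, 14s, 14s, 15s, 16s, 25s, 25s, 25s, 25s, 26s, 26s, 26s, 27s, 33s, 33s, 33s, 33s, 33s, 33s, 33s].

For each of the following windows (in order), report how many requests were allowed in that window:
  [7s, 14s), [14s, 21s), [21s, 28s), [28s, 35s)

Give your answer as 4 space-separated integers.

Processing requests:
  req#1 t=12s (window 1): ALLOW
  req#2 t=13s (window 1): ALLOW
  req#3 t=13s (window 1): ALLOW
  req#4 t=13s (window 1): ALLOW
  req#5 t=14s (window 2): ALLOW
  req#6 t=14s (window 2): ALLOW
  req#7 t=15s (window 2): ALLOW
  req#8 t=16s (window 2): ALLOW
  req#9 t=25s (window 3): ALLOW
  req#10 t=25s (window 3): ALLOW
  req#11 t=25s (window 3): ALLOW
  req#12 t=25s (window 3): ALLOW
  req#13 t=26s (window 3): DENY
  req#14 t=26s (window 3): DENY
  req#15 t=26s (window 3): DENY
  req#16 t=27s (window 3): DENY
  req#17 t=33s (window 4): ALLOW
  req#18 t=33s (window 4): ALLOW
  req#19 t=33s (window 4): ALLOW
  req#20 t=33s (window 4): ALLOW
  req#21 t=33s (window 4): DENY
  req#22 t=33s (window 4): DENY
  req#23 t=33s (window 4): DENY

Allowed counts by window: 4 4 4 4

Answer: 4 4 4 4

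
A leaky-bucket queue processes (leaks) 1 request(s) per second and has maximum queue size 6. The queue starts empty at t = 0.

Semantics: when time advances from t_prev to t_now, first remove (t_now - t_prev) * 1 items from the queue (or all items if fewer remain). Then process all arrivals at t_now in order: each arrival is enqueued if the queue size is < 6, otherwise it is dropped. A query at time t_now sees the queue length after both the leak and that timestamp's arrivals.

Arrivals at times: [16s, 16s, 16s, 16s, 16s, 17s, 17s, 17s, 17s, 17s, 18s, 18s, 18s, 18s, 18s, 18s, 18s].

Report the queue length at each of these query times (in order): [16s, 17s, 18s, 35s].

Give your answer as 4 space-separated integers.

Queue lengths at query times:
  query t=16s: backlog = 5
  query t=17s: backlog = 6
  query t=18s: backlog = 6
  query t=35s: backlog = 0

Answer: 5 6 6 0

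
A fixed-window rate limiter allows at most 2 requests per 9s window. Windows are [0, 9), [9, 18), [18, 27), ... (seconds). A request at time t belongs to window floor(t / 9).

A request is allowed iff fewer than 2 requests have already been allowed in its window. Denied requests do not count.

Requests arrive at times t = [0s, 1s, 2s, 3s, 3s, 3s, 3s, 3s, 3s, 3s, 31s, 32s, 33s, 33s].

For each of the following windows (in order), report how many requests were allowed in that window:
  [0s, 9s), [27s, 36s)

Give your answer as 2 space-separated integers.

Answer: 2 2

Derivation:
Processing requests:
  req#1 t=0s (window 0): ALLOW
  req#2 t=1s (window 0): ALLOW
  req#3 t=2s (window 0): DENY
  req#4 t=3s (window 0): DENY
  req#5 t=3s (window 0): DENY
  req#6 t=3s (window 0): DENY
  req#7 t=3s (window 0): DENY
  req#8 t=3s (window 0): DENY
  req#9 t=3s (window 0): DENY
  req#10 t=3s (window 0): DENY
  req#11 t=31s (window 3): ALLOW
  req#12 t=32s (window 3): ALLOW
  req#13 t=33s (window 3): DENY
  req#14 t=33s (window 3): DENY

Allowed counts by window: 2 2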